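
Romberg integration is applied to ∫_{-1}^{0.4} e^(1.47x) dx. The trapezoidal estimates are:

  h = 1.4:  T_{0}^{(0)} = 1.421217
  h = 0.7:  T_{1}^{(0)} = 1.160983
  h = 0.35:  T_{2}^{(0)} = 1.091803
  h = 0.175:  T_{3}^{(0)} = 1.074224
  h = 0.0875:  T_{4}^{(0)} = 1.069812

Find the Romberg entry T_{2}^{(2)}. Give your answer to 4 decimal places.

1.0684

Richardson extrapolation on the trapezoidal column (denominator 4−1=3):
T_{1}^{(1)} = 1.160983 + (1.160983 − 1.421217)/3 = 1.074238
T_{2}^{(1)} = 1.091803 + (1.091803 − 1.160983)/3 = 1.068743
T_{2}^{(2)} = (16·1.068743 − 1.074238) / 15 = 1.068377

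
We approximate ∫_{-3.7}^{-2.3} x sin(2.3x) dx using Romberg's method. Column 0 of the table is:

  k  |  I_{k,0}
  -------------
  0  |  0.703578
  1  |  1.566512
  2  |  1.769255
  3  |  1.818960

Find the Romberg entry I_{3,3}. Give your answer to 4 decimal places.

Richardson extrapolation on the trapezoidal column (denominator 4−1=3):
I_{1,1} = (4·1.566512 − 0.703578) / 3 = 1.854157
I_{2,1} = 1.769255 + (1.769255 − 1.566512)/3 = 1.836836
I_{3,1} = 1.818960 + (1.818960 − 1.769255)/3 = 1.835528
I_{2,2} = 1.836836 + (1.836836 − 1.854157)/15 = 1.835681
I_{3,2} = (16·1.835528 − 1.836836) / 15 = 1.835441
I_{3,3} = 1.835441 + (1.835441 − 1.835681)/63 = 1.835437

1.8354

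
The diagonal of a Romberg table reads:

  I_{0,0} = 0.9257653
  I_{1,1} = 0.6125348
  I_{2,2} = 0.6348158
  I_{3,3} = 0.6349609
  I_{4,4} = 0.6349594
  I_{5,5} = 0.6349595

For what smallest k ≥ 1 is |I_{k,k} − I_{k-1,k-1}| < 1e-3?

|I_{1,1} − I_{0,0}| = 0.3132305 ≥ 1e-3
|I_{2,2} − I_{1,1}| = 0.0222810 ≥ 1e-3
|I_{3,3} − I_{2,2}| = 0.0001451 < 1e-3

k = 3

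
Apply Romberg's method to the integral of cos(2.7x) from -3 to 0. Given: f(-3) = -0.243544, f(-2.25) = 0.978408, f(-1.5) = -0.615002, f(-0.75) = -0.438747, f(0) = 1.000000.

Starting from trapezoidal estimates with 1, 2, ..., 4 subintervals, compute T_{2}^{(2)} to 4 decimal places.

0.5061

T_{0}^{(0)} (trapezoid, 1 panel, h=3.0000): 1.134684
T_{1}^{(0)} (trapezoid, 2 panels, h=1.5000): -0.355161
T_{2}^{(0)} (trapezoid, 4 panels, h=0.7500): 0.227165
T_{1}^{(1)} = -0.355161 + (-0.355161 − 1.134684)/3 = -0.851776
T_{2}^{(1)} = 0.227165 + (0.227165 − (-0.355161))/3 = 0.421274
T_{2}^{(2)} = 0.421274 + (0.421274 − (-0.851776))/15 = 0.506144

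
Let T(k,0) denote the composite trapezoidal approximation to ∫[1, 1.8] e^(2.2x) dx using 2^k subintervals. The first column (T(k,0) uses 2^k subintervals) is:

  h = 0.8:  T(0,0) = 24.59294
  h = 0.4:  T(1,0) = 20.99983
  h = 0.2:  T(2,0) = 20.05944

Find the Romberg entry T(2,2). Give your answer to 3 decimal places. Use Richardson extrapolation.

Richardson extrapolation on the trapezoidal column (denominator 4−1=3):
T(1,1) = 20.99983 + (20.99983 − 24.59294)/3 = 19.80213
T(2,1) = (4·20.05944 − 20.99983) / 3 = 19.74598
T(2,2) = 19.74598 + (19.74598 − 19.80213)/15 = 19.74224

19.742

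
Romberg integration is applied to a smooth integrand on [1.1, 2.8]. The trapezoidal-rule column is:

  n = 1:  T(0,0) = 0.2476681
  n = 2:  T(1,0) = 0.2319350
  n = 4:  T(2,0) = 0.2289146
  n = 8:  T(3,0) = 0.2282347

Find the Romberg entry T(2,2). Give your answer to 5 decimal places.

0.22799

Richardson extrapolation on the trapezoidal column (denominator 4−1=3):
T(1,1) = 0.2319350 + (0.2319350 − 0.2476681)/3 = 0.2266906
T(2,1) = (4·0.2289146 − 0.2319350) / 3 = 0.2279078
T(2,2) = 0.2279078 + (0.2279078 − 0.2266906)/15 = 0.2279889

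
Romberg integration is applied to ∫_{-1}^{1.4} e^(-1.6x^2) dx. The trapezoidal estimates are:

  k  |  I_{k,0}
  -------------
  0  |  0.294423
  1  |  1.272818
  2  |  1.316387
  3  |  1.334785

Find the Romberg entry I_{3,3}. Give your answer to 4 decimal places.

Richardson extrapolation on the trapezoidal column (denominator 4−1=3):
I_{1,1} = (4·1.272818 − 0.294423) / 3 = 1.598950
I_{2,1} = (4·1.316387 − 1.272818) / 3 = 1.330910
I_{3,1} = (4·1.334785 − 1.316387) / 3 = 1.340918
I_{2,2} = (16·1.330910 − 1.598950) / 15 = 1.313041
I_{3,2} = 1.340918 + (1.340918 − 1.330910)/15 = 1.341585
I_{3,3} = 1.341585 + (1.341585 − 1.313041)/63 = 1.342038

1.3420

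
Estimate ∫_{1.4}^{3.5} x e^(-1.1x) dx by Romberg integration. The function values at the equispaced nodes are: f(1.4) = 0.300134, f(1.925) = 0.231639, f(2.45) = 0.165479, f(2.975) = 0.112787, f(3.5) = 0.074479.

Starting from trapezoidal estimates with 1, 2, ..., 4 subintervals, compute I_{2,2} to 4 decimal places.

I_{0,0} (trapezoid, 1 panel, h=2.1000): 0.393344
I_{1,0} (trapezoid, 2 panels, h=1.0500): 0.370425
I_{2,0} (trapezoid, 4 panels, h=0.5250): 0.366036
I_{1,1} = 0.370425 + (0.370425 − 0.393344)/3 = 0.362785
I_{2,1} = 0.366036 + (0.366036 − 0.370425)/3 = 0.364573
I_{2,2} = 0.364573 + (0.364573 − 0.362785)/15 = 0.364692

0.3647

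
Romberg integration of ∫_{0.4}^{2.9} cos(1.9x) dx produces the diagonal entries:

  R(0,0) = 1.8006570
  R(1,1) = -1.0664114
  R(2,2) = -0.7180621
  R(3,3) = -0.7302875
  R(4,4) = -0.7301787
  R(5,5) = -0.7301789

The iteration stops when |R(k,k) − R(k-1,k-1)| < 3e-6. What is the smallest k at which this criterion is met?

k = 5

|R(1,1) − R(0,0)| = 2.8670684 ≥ 3e-6
|R(2,2) − R(1,1)| = 0.3483493 ≥ 3e-6
|R(3,3) − R(2,2)| = 0.0122254 ≥ 3e-6
|R(4,4) − R(3,3)| = 0.0001088 ≥ 3e-6
|R(5,5) − R(4,4)| = 0.0000002 < 3e-6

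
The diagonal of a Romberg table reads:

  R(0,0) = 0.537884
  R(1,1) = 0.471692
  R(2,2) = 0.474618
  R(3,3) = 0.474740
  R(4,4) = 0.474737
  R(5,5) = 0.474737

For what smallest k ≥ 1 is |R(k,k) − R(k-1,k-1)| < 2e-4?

k = 3

|R(1,1) − R(0,0)| = 0.066192 ≥ 2e-4
|R(2,2) − R(1,1)| = 0.002926 ≥ 2e-4
|R(3,3) − R(2,2)| = 0.000122 < 2e-4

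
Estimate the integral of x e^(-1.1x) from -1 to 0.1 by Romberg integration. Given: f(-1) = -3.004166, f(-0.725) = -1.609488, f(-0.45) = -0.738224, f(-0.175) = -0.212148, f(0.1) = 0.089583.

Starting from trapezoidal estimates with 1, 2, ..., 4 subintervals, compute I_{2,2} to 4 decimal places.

-1.0701

I_{0,0} (trapezoid, 1 panel, h=1.1000): -1.603021
I_{1,0} (trapezoid, 2 panels, h=0.5500): -1.207534
I_{2,0} (trapezoid, 4 panels, h=0.2750): -1.104717
I_{1,1} = -1.207534 + (-1.207534 − (-1.603021))/3 = -1.075705
I_{2,1} = -1.104717 + (-1.104717 − (-1.207534))/3 = -1.070445
I_{2,2} = -1.070445 + (-1.070445 − (-1.075705))/15 = -1.070094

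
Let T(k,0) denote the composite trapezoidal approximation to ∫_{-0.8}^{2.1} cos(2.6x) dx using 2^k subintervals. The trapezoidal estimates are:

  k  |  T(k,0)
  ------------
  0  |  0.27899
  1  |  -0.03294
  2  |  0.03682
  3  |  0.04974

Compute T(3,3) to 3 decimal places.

Richardson extrapolation on the trapezoidal column (denominator 4−1=3):
T(1,1) = -0.03294 + (-0.03294 − 0.27899)/3 = -0.13692
T(2,1) = (4·0.03682 − (-0.03294)) / 3 = 0.06007
T(3,1) = (4·0.04974 − 0.03682) / 3 = 0.05405
T(2,2) = 0.06007 + (0.06007 − (-0.13692))/15 = 0.07320
T(3,2) = (16·0.05405 − 0.06007) / 15 = 0.05365
T(3,3) = (64·0.05365 − 0.07320) / 63 = 0.05334
(Column j=1 coincides with Simpson's rule on the same nodes.)

0.053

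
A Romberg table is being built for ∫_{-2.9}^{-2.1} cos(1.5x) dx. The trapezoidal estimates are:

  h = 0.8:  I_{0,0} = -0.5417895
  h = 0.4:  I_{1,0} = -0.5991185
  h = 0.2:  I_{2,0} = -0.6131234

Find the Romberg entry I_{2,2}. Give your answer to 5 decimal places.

-0.61776

Richardson extrapolation on the trapezoidal column (denominator 4−1=3):
I_{1,1} = (4·(-0.5991185) − (-0.5417895)) / 3 = -0.6182282
I_{2,1} = (4·(-0.6131234) − (-0.5991185)) / 3 = -0.6177917
I_{2,2} = -0.6177917 + (-0.6177917 − (-0.6182282))/15 = -0.6177626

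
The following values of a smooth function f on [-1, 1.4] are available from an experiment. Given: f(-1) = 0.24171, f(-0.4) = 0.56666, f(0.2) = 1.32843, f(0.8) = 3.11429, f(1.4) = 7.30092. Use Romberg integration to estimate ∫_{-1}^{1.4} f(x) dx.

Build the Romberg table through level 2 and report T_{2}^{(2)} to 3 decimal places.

4.974

T_{0}^{(0)} (trapezoid, 1 panel, h=2.4000): 9.05116
T_{1}^{(0)} (trapezoid, 2 panels, h=1.2000): 6.11969
T_{2}^{(0)} (trapezoid, 4 panels, h=0.6000): 5.26842
T_{1}^{(1)} = 6.11969 + (6.11969 − 9.05116)/3 = 5.14253
T_{2}^{(1)} = 5.26842 + (5.26842 − 6.11969)/3 = 4.98466
T_{2}^{(2)} = 4.98466 + (4.98466 − 5.14253)/15 = 4.97414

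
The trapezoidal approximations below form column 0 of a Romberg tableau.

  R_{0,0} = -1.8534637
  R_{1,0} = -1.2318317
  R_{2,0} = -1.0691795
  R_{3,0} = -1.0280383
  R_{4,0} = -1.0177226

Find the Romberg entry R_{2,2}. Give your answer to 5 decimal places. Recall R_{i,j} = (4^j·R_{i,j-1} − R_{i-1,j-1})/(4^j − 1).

-1.01432

R_{1,1} = -1.2318317 + (-1.2318317 − (-1.8534637))/3 = -1.0246210
R_{2,1} = (4·(-1.0691795) − (-1.2318317)) / 3 = -1.0149621
R_{2,2} = (16·(-1.0149621) − (-1.0246210)) / 15 = -1.0143182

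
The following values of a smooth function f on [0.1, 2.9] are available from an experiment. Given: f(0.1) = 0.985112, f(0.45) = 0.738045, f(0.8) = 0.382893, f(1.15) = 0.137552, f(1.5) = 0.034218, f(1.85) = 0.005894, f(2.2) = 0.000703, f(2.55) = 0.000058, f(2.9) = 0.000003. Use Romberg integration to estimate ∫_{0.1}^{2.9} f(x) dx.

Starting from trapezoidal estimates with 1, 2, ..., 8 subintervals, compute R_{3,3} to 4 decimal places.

0.6254

R_{0,0} (trapezoid, 1 panel, h=2.8000): 1.379161
R_{1,0} (trapezoid, 2 panels, h=1.4000): 0.737486
R_{2,0} (trapezoid, 4 panels, h=0.7000): 0.637260
R_{3,0} (trapezoid, 8 panels, h=0.3500): 0.627172
R_{1,1} = 0.737486 + (0.737486 − 1.379161)/3 = 0.523594
R_{2,1} = 0.637260 + (0.637260 − 0.737486)/3 = 0.603851
R_{3,1} = 0.627172 + (0.627172 − 0.637260)/3 = 0.623809
R_{2,2} = 0.603851 + (0.603851 − 0.523594)/15 = 0.609201
R_{3,2} = 0.623809 + (0.623809 − 0.603851)/15 = 0.625140
R_{3,3} = 0.625140 + (0.625140 − 0.609201)/63 = 0.625393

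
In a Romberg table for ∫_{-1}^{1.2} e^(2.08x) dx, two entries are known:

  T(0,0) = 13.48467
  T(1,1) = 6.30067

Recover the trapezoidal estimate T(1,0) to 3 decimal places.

From T(1,1) = (4·T(1,0) − T(0,0))/3, solve for T(1,0):
4·T(1,0) = 3·6.30067 + 13.48467 = 32.38668
T(1,0) = 8.09667

8.097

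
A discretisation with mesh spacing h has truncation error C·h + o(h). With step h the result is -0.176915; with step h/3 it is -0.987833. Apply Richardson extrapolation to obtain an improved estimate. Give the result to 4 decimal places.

Extrapolated value = (3·A(h/3) − A(h)) / (3 − 1)
= (3·(-0.987833) − (-0.176915)) / 2
= -2.786584 / 2 = -1.393292

-1.3933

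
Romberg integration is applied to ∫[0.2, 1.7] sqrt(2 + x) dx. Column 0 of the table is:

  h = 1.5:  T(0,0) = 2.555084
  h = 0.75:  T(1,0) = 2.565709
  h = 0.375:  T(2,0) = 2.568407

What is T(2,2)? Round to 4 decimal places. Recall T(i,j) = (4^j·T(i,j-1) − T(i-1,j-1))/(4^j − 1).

Richardson extrapolation on the trapezoidal column (denominator 4−1=3):
T(1,1) = 2.565709 + (2.565709 − 2.555084)/3 = 2.569251
T(2,1) = 2.568407 + (2.568407 − 2.565709)/3 = 2.569306
T(2,2) = 2.569306 + (2.569306 − 2.569251)/15 = 2.569310
(Column j=1 coincides with Simpson's rule on the same nodes.)

2.5693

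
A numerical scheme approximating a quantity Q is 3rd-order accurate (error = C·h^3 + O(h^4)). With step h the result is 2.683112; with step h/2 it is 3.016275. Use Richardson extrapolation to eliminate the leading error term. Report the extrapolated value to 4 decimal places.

The leading error scales as h^3; refining by a factor of 2 reduces it by 2^3 = 8.
Extrapolated value = (8·A(h/2) − A(h)) / (8 − 1)
= (8·3.016275 − 2.683112) / 7
= 21.447088 / 7 = 3.063870

3.0639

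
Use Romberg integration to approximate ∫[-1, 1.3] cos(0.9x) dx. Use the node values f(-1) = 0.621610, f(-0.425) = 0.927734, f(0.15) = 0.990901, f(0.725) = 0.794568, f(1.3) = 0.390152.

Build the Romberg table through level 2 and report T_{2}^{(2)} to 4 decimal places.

T_{0}^{(0)} (trapezoid, 1 panel, h=2.3000): 1.163526
T_{1}^{(0)} (trapezoid, 2 panels, h=1.1500): 1.721299
T_{2}^{(0)} (trapezoid, 4 panels, h=0.5750): 1.850973
T_{1}^{(1)} = 1.721299 + (1.721299 − 1.163526)/3 = 1.907223
T_{2}^{(1)} = 1.850973 + (1.850973 − 1.721299)/3 = 1.894198
T_{2}^{(2)} = 1.894198 + (1.894198 − 1.907223)/15 = 1.893330

1.8933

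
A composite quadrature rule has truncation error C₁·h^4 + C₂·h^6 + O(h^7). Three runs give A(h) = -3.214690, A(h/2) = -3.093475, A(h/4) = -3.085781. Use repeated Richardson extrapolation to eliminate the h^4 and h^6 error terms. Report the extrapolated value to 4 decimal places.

-3.0853

First eliminate the h^4 term (factor 2^4 = 16):
  B₁ = (16·(-3.093475) − (-3.214690))/15 = -3.085394
  B₂ = (16·(-3.085781) − (-3.093475))/15 = -3.085268
Then eliminate the h^6 term (factor 2^6 = 64):
  (64·(-3.085268) − (-3.085394))/63 = -3.085266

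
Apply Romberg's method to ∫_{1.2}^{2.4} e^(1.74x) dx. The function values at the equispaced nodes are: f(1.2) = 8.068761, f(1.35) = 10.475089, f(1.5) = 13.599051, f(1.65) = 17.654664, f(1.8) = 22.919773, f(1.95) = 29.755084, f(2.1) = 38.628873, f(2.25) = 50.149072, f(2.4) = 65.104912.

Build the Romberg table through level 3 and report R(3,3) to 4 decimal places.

32.7794

R(0,0) (trapezoid, 1 panel, h=1.2000): 43.904204
R(1,0) (trapezoid, 2 panels, h=0.6000): 35.703966
R(2,0) (trapezoid, 4 panels, h=0.3000): 33.520360
R(3,0) (trapezoid, 8 panels, h=0.1500): 32.965266
R(1,1) = 35.703966 + (35.703966 − 43.904204)/3 = 32.970553
R(2,1) = 33.520360 + (33.520360 − 35.703966)/3 = 32.792491
R(3,1) = 32.965266 + (32.965266 − 33.520360)/3 = 32.780235
R(2,2) = 32.792491 + (32.792491 − 32.970553)/15 = 32.780620
R(3,2) = 32.780235 + (32.780235 − 32.792491)/15 = 32.779418
R(3,3) = 32.779418 + (32.779418 − 32.780620)/63 = 32.779399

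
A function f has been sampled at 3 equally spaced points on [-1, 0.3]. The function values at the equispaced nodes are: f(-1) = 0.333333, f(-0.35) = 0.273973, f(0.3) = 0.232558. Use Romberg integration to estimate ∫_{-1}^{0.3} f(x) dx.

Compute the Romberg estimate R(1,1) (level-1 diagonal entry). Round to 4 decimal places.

R(0,0) (trapezoid, 1 panel, h=1.3000): 0.367829
R(1,0) (trapezoid, 2 panels, h=0.6500): 0.361997
R(1,1) = 0.361997 + (0.361997 − 0.367829)/3 = 0.360053

0.3601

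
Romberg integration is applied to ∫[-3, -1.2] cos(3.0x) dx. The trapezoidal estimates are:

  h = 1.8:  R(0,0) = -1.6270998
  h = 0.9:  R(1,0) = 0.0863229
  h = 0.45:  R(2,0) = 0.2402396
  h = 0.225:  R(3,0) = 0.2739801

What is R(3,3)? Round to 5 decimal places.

0.28509

Richardson extrapolation on the trapezoidal column (denominator 4−1=3):
R(1,1) = 0.0863229 + (0.0863229 − (-1.6270998))/3 = 0.6574638
R(2,1) = (4·0.2402396 − 0.0863229) / 3 = 0.2915452
R(3,1) = 0.2739801 + (0.2739801 − 0.2402396)/3 = 0.2852269
R(2,2) = 0.2915452 + (0.2915452 − 0.6574638)/15 = 0.2671506
R(3,2) = (16·0.2852269 − 0.2915452) / 15 = 0.2848057
R(3,3) = 0.2848057 + (0.2848057 − 0.2671506)/63 = 0.2850859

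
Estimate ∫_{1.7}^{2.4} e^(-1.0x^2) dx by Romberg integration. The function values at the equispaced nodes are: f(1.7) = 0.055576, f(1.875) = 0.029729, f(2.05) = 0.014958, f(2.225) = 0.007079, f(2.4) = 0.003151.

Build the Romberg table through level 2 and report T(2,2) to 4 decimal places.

T(0,0) (trapezoid, 1 panel, h=0.7000): 0.020554
T(1,0) (trapezoid, 2 panels, h=0.3500): 0.015513
T(2,0) (trapezoid, 4 panels, h=0.1750): 0.014198
T(1,1) = 0.015513 + (0.015513 − 0.020554)/3 = 0.013833
T(2,1) = 0.014198 + (0.014198 − 0.015513)/3 = 0.013760
T(2,2) = 0.013760 + (0.013760 − 0.013833)/15 = 0.013755

0.0138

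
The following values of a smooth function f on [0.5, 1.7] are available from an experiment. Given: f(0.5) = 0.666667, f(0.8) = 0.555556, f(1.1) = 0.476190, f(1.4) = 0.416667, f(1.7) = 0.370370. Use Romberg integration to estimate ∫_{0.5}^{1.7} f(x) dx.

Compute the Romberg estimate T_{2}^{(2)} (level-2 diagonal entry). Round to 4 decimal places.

T_{0}^{(0)} (trapezoid, 1 panel, h=1.2000): 0.622222
T_{1}^{(0)} (trapezoid, 2 panels, h=0.6000): 0.596825
T_{2}^{(0)} (trapezoid, 4 panels, h=0.3000): 0.590079
T_{1}^{(1)} = 0.596825 + (0.596825 − 0.622222)/3 = 0.588359
T_{2}^{(1)} = 0.590079 + (0.590079 − 0.596825)/3 = 0.587830
T_{2}^{(2)} = 0.587830 + (0.587830 − 0.588359)/15 = 0.587795

0.5878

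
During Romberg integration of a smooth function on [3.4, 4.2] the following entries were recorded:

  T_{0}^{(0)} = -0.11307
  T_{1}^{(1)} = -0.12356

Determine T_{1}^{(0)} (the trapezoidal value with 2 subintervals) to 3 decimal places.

-0.121

From T_{1}^{(1)} = (4·T_{1}^{(0)} − T_{0}^{(0)})/3, solve for T_{1}^{(0)}:
4·T_{1}^{(0)} = 3·(-0.12356) + (-0.11307) = -0.48375
T_{1}^{(0)} = -0.12094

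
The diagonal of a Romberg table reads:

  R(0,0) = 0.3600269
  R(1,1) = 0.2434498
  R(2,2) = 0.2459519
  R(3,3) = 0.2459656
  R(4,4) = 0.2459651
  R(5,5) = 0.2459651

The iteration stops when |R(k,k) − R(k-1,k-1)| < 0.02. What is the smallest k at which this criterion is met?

k = 2

|R(1,1) − R(0,0)| = 0.1165771 ≥ 0.02
|R(2,2) − R(1,1)| = 0.0025021 < 0.02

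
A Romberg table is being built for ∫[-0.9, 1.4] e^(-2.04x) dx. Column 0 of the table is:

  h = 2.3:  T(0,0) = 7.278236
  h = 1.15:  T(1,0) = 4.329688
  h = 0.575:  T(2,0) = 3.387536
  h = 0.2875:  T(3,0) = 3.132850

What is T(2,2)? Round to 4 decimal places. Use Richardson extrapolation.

3.0553

Richardson extrapolation on the trapezoidal column (denominator 4−1=3):
T(1,1) = (4·4.329688 − 7.278236) / 3 = 3.346839
T(2,1) = 3.387536 + (3.387536 − 4.329688)/3 = 3.073485
T(2,2) = (16·3.073485 − 3.346839) / 15 = 3.055261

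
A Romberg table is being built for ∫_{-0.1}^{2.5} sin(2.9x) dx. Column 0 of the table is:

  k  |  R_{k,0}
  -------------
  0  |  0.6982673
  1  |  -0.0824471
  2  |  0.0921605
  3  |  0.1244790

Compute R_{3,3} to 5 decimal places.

0.13347

Richardson extrapolation on the trapezoidal column (denominator 4−1=3):
R_{1,1} = (4·(-0.0824471) − 0.6982673) / 3 = -0.3426852
R_{2,1} = (4·0.0921605 − (-0.0824471)) / 3 = 0.1503630
R_{3,1} = (4·0.1244790 − 0.0921605) / 3 = 0.1352518
R_{2,2} = 0.1503630 + (0.1503630 − (-0.3426852))/15 = 0.1832329
R_{3,2} = (16·0.1352518 − 0.1503630) / 15 = 0.1342444
R_{3,3} = 0.1342444 + (0.1342444 − 0.1832329)/63 = 0.1334668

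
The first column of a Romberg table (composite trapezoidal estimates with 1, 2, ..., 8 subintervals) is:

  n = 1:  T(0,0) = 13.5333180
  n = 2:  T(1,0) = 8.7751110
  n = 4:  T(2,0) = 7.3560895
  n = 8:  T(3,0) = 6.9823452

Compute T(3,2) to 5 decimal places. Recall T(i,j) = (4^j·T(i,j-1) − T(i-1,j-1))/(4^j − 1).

Richardson extrapolation on the trapezoidal column (denominator 4−1=3):
T(2,1) = (4·7.3560895 − 8.7751110) / 3 = 6.8830823
T(3,1) = (4·6.9823452 − 7.3560895) / 3 = 6.8577638
T(3,2) = (16·6.8577638 − 6.8830823) / 15 = 6.8560759

6.85608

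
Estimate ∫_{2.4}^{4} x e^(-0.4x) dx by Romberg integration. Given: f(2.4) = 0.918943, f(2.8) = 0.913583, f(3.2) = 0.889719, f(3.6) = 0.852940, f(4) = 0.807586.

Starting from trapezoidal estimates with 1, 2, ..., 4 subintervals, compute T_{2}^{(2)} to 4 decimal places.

T_{0}^{(0)} (trapezoid, 1 panel, h=1.6000): 1.381223
T_{1}^{(0)} (trapezoid, 2 panels, h=0.8000): 1.402387
T_{2}^{(0)} (trapezoid, 4 panels, h=0.4000): 1.407803
T_{1}^{(1)} = 1.402387 + (1.402387 − 1.381223)/3 = 1.409442
T_{2}^{(1)} = 1.407803 + (1.407803 − 1.402387)/3 = 1.409608
T_{2}^{(2)} = 1.409608 + (1.409608 − 1.409442)/15 = 1.409619

1.4096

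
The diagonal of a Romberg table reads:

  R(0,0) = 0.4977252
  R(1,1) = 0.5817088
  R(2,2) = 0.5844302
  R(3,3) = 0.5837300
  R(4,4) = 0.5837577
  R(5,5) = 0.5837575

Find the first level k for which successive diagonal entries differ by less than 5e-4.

k = 4

|R(1,1) − R(0,0)| = 0.0839836 ≥ 5e-4
|R(2,2) − R(1,1)| = 0.0027214 ≥ 5e-4
|R(3,3) − R(2,2)| = 0.0007002 ≥ 5e-4
|R(4,4) − R(3,3)| = 0.0000277 < 5e-4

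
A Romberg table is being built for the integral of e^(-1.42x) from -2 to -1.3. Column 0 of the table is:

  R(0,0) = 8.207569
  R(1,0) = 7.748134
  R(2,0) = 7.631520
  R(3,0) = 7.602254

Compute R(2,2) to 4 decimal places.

7.5925

Richardson extrapolation on the trapezoidal column (denominator 4−1=3):
R(1,1) = 7.748134 + (7.748134 − 8.207569)/3 = 7.594989
R(2,1) = 7.631520 + (7.631520 − 7.748134)/3 = 7.592649
R(2,2) = 7.592649 + (7.592649 − 7.594989)/15 = 7.592493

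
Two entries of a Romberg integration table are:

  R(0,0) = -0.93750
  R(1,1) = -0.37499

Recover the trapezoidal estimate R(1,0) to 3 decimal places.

-0.516

From R(1,1) = (4·R(1,0) − R(0,0))/3, solve for R(1,0):
4·R(1,0) = 3·(-0.37499) + (-0.93750) = -2.06247
R(1,0) = -0.51562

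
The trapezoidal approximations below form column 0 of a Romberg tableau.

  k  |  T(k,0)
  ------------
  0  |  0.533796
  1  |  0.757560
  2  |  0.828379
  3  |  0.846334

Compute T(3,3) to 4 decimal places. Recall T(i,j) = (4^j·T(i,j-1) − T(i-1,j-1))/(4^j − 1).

Richardson extrapolation on the trapezoidal column (denominator 4−1=3):
T(1,1) = (4·0.757560 − 0.533796) / 3 = 0.832148
T(2,1) = (4·0.828379 − 0.757560) / 3 = 0.851985
T(3,1) = 0.846334 + (0.846334 − 0.828379)/3 = 0.852319
T(2,2) = (16·0.851985 − 0.832148) / 15 = 0.853307
T(3,2) = 0.852319 + (0.852319 − 0.851985)/15 = 0.852341
T(3,3) = 0.852341 + (0.852341 − 0.853307)/63 = 0.852326

0.8523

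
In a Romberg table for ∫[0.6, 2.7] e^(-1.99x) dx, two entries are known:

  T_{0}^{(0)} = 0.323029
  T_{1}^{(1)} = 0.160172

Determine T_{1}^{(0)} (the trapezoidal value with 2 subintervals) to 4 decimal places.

From T_{1}^{(1)} = (4·T_{1}^{(0)} − T_{0}^{(0)})/3, solve for T_{1}^{(0)}:
4·T_{1}^{(0)} = 3·0.160172 + 0.323029 = 0.803545
T_{1}^{(0)} = 0.200886

0.2009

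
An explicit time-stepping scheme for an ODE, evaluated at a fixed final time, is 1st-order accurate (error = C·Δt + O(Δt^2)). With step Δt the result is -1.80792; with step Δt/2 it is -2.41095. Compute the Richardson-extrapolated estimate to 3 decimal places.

-3.014

Extrapolated value = (2·A(Δt/2) − A(Δt)) / (2 − 1)
= (2·(-2.41095) − (-1.80792)) / 1
= -3.01398 / 1 = -3.01398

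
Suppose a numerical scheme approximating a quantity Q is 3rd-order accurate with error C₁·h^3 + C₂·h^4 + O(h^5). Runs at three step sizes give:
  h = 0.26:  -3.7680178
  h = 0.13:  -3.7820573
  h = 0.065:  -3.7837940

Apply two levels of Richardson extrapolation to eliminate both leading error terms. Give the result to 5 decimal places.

-3.78404

First eliminate the h^3 term (factor 2^3 = 8):
  B₁ = (8·(-3.7820573) − (-3.7680178))/7 = -3.7840629
  B₂ = (8·(-3.7837940) − (-3.7820573))/7 = -3.7840421
Then eliminate the h^4 term (factor 2^4 = 16):
  (16·(-3.7840421) − (-3.7840629))/15 = -3.7840407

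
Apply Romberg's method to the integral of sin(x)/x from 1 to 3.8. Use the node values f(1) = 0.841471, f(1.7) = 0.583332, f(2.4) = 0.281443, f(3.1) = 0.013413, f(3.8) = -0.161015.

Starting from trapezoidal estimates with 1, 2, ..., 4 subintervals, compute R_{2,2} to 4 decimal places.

R_{0,0} (trapezoid, 1 panel, h=2.8000): 0.952638
R_{1,0} (trapezoid, 2 panels, h=1.4000): 0.870339
R_{2,0} (trapezoid, 4 panels, h=0.7000): 0.852891
R_{1,1} = 0.870339 + (0.870339 − 0.952638)/3 = 0.842906
R_{2,1} = 0.852891 + (0.852891 − 0.870339)/3 = 0.847075
R_{2,2} = 0.847075 + (0.847075 − 0.842906)/15 = 0.847353

0.8474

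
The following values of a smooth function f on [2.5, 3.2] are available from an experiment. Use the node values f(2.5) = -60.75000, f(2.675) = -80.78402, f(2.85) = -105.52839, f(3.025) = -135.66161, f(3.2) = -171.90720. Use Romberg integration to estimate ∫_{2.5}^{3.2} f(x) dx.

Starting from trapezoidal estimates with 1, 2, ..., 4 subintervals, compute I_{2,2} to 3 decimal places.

I_{0,0} (trapezoid, 1 panel, h=0.7000): -81.43002
I_{1,0} (trapezoid, 2 panels, h=0.3500): -77.64995
I_{2,0} (trapezoid, 4 panels, h=0.1750): -76.70296
I_{1,1} = -77.64995 + (-77.64995 − (-81.43002))/3 = -76.38993
I_{2,1} = -76.70296 + (-76.70296 − (-77.64995))/3 = -76.38730
I_{2,2} = -76.38730 + (-76.38730 − (-76.38993))/15 = -76.38712

-76.387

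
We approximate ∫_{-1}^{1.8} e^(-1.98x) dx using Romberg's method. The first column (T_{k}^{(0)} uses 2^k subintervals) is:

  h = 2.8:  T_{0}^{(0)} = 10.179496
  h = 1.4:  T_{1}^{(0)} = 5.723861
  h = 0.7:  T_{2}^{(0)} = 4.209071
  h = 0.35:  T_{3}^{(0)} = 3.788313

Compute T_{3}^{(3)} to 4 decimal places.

T_{1}^{(1)} = 5.723861 + (5.723861 − 10.179496)/3 = 4.238649
T_{2}^{(1)} = (4·4.209071 − 5.723861) / 3 = 3.704141
T_{3}^{(1)} = 3.788313 + (3.788313 − 4.209071)/3 = 3.648060
T_{2}^{(2)} = 3.704141 + (3.704141 − 4.238649)/15 = 3.668507
T_{3}^{(2)} = (16·3.648060 − 3.704141) / 15 = 3.644321
T_{3}^{(3)} = 3.644321 + (3.644321 − 3.668507)/63 = 3.643937
(Column j=1 coincides with Simpson's rule on the same nodes.)

3.6439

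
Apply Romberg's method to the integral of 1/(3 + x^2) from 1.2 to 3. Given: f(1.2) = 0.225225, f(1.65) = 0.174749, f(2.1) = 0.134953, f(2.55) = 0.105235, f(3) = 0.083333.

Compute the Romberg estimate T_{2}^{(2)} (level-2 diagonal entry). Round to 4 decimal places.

T_{0}^{(0)} (trapezoid, 1 panel, h=1.8000): 0.277702
T_{1}^{(0)} (trapezoid, 2 panels, h=0.9000): 0.260309
T_{2}^{(0)} (trapezoid, 4 panels, h=0.4500): 0.256147
T_{1}^{(1)} = 0.260309 + (0.260309 − 0.277702)/3 = 0.254511
T_{2}^{(1)} = 0.256147 + (0.256147 − 0.260309)/3 = 0.254760
T_{2}^{(2)} = 0.254760 + (0.254760 − 0.254511)/15 = 0.254777

0.2548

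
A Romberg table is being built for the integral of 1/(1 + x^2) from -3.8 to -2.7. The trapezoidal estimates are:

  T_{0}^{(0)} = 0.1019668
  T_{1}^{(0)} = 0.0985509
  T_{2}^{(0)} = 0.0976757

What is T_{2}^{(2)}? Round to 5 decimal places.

T_{1}^{(1)} = (4·0.0985509 − 0.1019668) / 3 = 0.0974123
T_{2}^{(1)} = (4·0.0976757 − 0.0985509) / 3 = 0.0973840
T_{2}^{(2)} = (16·0.0973840 − 0.0974123) / 15 = 0.0973821

0.09738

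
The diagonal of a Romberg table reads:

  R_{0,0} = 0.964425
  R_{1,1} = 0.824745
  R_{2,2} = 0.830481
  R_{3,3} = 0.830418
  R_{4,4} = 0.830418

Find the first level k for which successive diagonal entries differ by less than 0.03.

|R_{1,1} − R_{0,0}| = 0.139680 ≥ 0.03
|R_{2,2} − R_{1,1}| = 0.005736 < 0.03

k = 2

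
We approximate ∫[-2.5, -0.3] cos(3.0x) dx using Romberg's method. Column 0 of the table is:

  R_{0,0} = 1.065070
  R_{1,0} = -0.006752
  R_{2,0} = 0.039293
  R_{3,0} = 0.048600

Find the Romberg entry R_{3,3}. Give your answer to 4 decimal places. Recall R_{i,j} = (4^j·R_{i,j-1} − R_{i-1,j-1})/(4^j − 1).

0.0510

R_{1,1} = (4·(-0.006752) − 1.065070) / 3 = -0.364026
R_{2,1} = 0.039293 + (0.039293 − (-0.006752))/3 = 0.054641
R_{3,1} = (4·0.048600 − 0.039293) / 3 = 0.051702
R_{2,2} = (16·0.054641 − (-0.364026)) / 15 = 0.082552
R_{3,2} = (16·0.051702 − 0.054641) / 15 = 0.051506
R_{3,3} = (64·0.051506 − 0.082552) / 63 = 0.051013
(Column j=1 coincides with Simpson's rule on the same nodes.)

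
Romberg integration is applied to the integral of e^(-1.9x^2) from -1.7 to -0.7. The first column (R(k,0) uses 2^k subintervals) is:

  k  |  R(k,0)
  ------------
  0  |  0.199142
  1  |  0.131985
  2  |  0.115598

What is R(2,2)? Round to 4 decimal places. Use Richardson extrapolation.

R(1,1) = (4·0.131985 − 0.199142) / 3 = 0.109599
R(2,1) = (4·0.115598 − 0.131985) / 3 = 0.110136
R(2,2) = (16·0.110136 − 0.109599) / 15 = 0.110172

0.1102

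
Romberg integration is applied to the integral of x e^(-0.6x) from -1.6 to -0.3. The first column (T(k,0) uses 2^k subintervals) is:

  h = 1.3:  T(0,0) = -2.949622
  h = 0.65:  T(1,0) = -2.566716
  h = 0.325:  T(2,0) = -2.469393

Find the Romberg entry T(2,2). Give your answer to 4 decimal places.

T(1,1) = -2.566716 + (-2.566716 − (-2.949622))/3 = -2.439081
T(2,1) = -2.469393 + (-2.469393 − (-2.566716))/3 = -2.436952
T(2,2) = -2.436952 + (-2.436952 − (-2.439081))/15 = -2.436810
(Column j=1 coincides with Simpson's rule on the same nodes.)

-2.4368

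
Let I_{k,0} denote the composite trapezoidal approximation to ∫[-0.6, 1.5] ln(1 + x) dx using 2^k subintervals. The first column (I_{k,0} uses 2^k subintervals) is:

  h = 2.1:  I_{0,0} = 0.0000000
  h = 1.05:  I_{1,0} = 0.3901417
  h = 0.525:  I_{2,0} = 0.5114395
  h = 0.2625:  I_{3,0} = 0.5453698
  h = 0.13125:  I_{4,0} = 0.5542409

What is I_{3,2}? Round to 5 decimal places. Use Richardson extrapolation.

0.55700

Richardson extrapolation on the trapezoidal column (denominator 4−1=3):
I_{2,1} = (4·0.5114395 − 0.3901417) / 3 = 0.5518721
I_{3,1} = 0.5453698 + (0.5453698 − 0.5114395)/3 = 0.5566799
I_{3,2} = (16·0.5566799 − 0.5518721) / 15 = 0.5570004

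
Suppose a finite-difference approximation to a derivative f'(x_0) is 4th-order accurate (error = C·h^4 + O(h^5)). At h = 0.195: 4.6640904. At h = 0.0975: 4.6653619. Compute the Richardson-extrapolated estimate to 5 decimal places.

The leading error scales as h^4; refining by a factor of 2 reduces it by 2^4 = 16.
Extrapolated value = (16·A(h/2) − A(h)) / (16 − 1)
= (16·4.6653619 − 4.6640904) / 15
= 69.9817000 / 15 = 4.6654467

4.66545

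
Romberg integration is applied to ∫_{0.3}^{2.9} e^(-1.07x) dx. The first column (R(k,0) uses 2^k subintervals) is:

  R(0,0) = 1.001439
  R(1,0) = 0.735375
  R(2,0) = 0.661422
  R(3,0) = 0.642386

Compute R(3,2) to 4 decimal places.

Richardson extrapolation on the trapezoidal column (denominator 4−1=3):
R(2,1) = 0.661422 + (0.661422 − 0.735375)/3 = 0.636771
R(3,1) = (4·0.642386 − 0.661422) / 3 = 0.636041
R(3,2) = (16·0.636041 − 0.636771) / 15 = 0.635992

0.6360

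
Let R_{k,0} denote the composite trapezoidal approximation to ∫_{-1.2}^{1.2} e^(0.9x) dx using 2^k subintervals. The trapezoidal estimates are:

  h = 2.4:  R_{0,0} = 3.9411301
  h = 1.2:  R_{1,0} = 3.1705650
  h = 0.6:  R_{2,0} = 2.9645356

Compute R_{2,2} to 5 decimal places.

2.89467

Richardson extrapolation on the trapezoidal column (denominator 4−1=3):
R_{1,1} = (4·3.1705650 − 3.9411301) / 3 = 2.9137100
R_{2,1} = 2.9645356 + (2.9645356 − 3.1705650)/3 = 2.8958591
R_{2,2} = 2.8958591 + (2.8958591 − 2.9137100)/15 = 2.8946690
(Column j=1 coincides with Simpson's rule on the same nodes.)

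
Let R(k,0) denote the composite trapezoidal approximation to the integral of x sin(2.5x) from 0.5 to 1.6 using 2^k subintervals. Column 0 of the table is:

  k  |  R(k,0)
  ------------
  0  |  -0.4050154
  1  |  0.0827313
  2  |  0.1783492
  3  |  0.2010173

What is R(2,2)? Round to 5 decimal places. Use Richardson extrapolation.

R(1,1) = (4·0.0827313 − (-0.4050154)) / 3 = 0.2453135
R(2,1) = (4·0.1783492 − 0.0827313) / 3 = 0.2102218
R(2,2) = (16·0.2102218 − 0.2453135) / 15 = 0.2078824

0.20788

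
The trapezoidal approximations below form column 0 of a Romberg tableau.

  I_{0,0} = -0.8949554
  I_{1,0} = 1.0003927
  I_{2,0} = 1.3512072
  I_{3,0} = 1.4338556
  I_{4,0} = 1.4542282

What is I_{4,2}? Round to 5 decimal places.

1.46099

I_{3,1} = (4·1.4338556 − 1.3512072) / 3 = 1.4614051
I_{4,1} = (4·1.4542282 − 1.4338556) / 3 = 1.4610191
I_{4,2} = 1.4610191 + (1.4610191 − 1.4614051)/15 = 1.4609934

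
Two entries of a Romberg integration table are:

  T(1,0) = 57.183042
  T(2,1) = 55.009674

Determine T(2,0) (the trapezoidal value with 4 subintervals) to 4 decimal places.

55.5530

From T(2,1) = (4·T(2,0) − T(1,0))/3, solve for T(2,0):
4·T(2,0) = 3·55.009674 + 57.183042 = 222.212064
T(2,0) = 55.553016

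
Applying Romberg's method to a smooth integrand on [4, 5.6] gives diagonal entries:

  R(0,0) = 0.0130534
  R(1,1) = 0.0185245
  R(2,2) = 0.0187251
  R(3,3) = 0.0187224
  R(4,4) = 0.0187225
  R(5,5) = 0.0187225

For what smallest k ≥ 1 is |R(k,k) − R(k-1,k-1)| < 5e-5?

k = 3

|R(1,1) − R(0,0)| = 0.0054711 ≥ 5e-5
|R(2,2) − R(1,1)| = 0.0002006 ≥ 5e-5
|R(3,3) − R(2,2)| = 0.0000027 < 5e-5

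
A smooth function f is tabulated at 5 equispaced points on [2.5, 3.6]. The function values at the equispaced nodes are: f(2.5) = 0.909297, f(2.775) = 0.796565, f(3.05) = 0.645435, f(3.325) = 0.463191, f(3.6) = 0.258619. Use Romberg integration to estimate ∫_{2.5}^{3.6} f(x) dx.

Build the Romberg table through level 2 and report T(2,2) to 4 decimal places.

0.6873

T(0,0) (trapezoid, 1 panel, h=1.1000): 0.642354
T(1,0) (trapezoid, 2 panels, h=0.5500): 0.676166
T(2,0) (trapezoid, 4 panels, h=0.2750): 0.684516
T(1,1) = 0.676166 + (0.676166 − 0.642354)/3 = 0.687437
T(2,1) = 0.684516 + (0.684516 − 0.676166)/3 = 0.687299
T(2,2) = 0.687299 + (0.687299 − 0.687437)/15 = 0.687290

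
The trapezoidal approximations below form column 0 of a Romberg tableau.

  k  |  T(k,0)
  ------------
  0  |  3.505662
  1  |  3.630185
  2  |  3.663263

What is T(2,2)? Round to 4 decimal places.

Richardson extrapolation on the trapezoidal column (denominator 4−1=3):
T(1,1) = 3.630185 + (3.630185 − 3.505662)/3 = 3.671693
T(2,1) = 3.663263 + (3.663263 − 3.630185)/3 = 3.674289
T(2,2) = (16·3.674289 − 3.671693) / 15 = 3.674462

3.6745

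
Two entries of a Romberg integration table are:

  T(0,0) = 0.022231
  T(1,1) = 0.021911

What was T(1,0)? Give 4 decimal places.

From T(1,1) = (4·T(1,0) − T(0,0))/3, solve for T(1,0):
4·T(1,0) = 3·0.021911 + 0.022231 = 0.087964
T(1,0) = 0.021991

0.0220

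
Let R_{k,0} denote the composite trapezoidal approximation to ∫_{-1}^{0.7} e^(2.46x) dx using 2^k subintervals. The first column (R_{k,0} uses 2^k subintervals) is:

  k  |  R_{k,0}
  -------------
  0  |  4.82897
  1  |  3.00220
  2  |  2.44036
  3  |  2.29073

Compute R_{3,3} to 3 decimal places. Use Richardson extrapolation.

R_{1,1} = (4·3.00220 − 4.82897) / 3 = 2.39328
R_{2,1} = 2.44036 + (2.44036 − 3.00220)/3 = 2.25308
R_{3,1} = (4·2.29073 − 2.44036) / 3 = 2.24085
R_{2,2} = 2.25308 + (2.25308 − 2.39328)/15 = 2.24373
R_{3,2} = 2.24085 + (2.24085 − 2.25308)/15 = 2.24003
R_{3,3} = 2.24003 + (2.24003 − 2.24373)/63 = 2.23997
(Column j=1 coincides with Simpson's rule on the same nodes.)

2.240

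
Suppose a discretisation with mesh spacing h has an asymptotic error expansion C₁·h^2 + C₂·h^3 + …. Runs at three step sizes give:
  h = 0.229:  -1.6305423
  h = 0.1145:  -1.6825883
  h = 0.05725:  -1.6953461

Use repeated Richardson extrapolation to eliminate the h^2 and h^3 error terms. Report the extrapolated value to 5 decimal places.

First eliminate the h^2 term (factor 2^2 = 4):
  B₁ = (4·(-1.6825883) − (-1.6305423))/3 = -1.6999370
  B₂ = (4·(-1.6953461) − (-1.6825883))/3 = -1.6995987
Then eliminate the h^3 term (factor 2^3 = 8):
  (8·(-1.6995987) − (-1.6999370))/7 = -1.6995504

-1.69955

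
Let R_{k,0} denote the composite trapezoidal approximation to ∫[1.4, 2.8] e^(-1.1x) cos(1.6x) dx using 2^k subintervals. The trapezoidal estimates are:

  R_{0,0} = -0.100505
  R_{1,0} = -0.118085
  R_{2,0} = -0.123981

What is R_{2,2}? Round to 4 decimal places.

R_{1,1} = -0.118085 + (-0.118085 − (-0.100505))/3 = -0.123945
R_{2,1} = (4·(-0.123981) − (-0.118085)) / 3 = -0.125946
R_{2,2} = (16·(-0.125946) − (-0.123945)) / 15 = -0.126079

-0.1261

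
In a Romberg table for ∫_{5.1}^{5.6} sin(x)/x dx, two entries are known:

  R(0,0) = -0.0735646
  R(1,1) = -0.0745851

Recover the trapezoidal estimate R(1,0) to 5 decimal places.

-0.07433

From R(1,1) = (4·R(1,0) − R(0,0))/3, solve for R(1,0):
4·R(1,0) = 3·(-0.0745851) + (-0.0735646) = -0.2973199
R(1,0) = -0.0743300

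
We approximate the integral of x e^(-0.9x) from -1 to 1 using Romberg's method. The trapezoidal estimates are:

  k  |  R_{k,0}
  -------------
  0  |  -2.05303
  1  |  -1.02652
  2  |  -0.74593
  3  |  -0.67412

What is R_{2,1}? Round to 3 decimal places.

-0.652

R_{2,1} = (4·(-0.74593) − (-1.02652)) / 3 = -0.65240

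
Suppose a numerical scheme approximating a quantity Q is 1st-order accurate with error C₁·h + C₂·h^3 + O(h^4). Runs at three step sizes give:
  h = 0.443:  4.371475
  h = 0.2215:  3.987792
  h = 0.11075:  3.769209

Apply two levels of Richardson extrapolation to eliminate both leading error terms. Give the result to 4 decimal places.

First eliminate the h term (factor 2^1 = 2):
  B₁ = (2·3.987792 − 4.371475)/1 = 3.604109
  B₂ = (2·3.769209 − 3.987792)/1 = 3.550626
Then eliminate the h^3 term (factor 2^3 = 8):
  (8·3.550626 − 3.604109)/7 = 3.542986

3.5430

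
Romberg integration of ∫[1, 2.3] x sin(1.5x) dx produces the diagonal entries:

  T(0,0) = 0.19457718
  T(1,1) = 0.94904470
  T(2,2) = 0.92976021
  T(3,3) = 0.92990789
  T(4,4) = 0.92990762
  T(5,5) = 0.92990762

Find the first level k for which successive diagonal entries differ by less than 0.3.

k = 2

|T(1,1) − T(0,0)| = 0.75446752 ≥ 0.3
|T(2,2) − T(1,1)| = 0.01928449 < 0.3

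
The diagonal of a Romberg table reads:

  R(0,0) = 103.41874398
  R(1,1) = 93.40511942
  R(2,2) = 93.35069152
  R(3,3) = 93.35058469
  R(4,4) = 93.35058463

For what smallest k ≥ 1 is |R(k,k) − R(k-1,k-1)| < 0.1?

|R(1,1) − R(0,0)| = 10.01362456 ≥ 0.1
|R(2,2) − R(1,1)| = 0.05442790 < 0.1

k = 2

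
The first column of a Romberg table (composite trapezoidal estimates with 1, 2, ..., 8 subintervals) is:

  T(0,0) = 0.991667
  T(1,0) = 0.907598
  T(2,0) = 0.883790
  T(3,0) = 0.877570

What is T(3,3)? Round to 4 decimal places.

0.8755

T(1,1) = 0.907598 + (0.907598 − 0.991667)/3 = 0.879575
T(2,1) = 0.883790 + (0.883790 − 0.907598)/3 = 0.875854
T(3,1) = 0.877570 + (0.877570 − 0.883790)/3 = 0.875497
T(2,2) = 0.875854 + (0.875854 − 0.879575)/15 = 0.875606
T(3,2) = (16·0.875497 − 0.875854) / 15 = 0.875473
T(3,3) = 0.875473 + (0.875473 − 0.875606)/63 = 0.875471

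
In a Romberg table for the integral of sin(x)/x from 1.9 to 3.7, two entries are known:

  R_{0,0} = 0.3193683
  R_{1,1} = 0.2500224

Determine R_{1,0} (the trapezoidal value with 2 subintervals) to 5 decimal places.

0.26736

From R_{1,1} = (4·R_{1,0} − R_{0,0})/3, solve for R_{1,0}:
4·R_{1,0} = 3·0.2500224 + 0.3193683 = 1.0694355
R_{1,0} = 0.2673589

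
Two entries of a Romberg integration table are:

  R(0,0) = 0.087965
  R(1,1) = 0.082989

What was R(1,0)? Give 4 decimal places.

0.0842

From R(1,1) = (4·R(1,0) − R(0,0))/3, solve for R(1,0):
4·R(1,0) = 3·0.082989 + 0.087965 = 0.336932
R(1,0) = 0.084233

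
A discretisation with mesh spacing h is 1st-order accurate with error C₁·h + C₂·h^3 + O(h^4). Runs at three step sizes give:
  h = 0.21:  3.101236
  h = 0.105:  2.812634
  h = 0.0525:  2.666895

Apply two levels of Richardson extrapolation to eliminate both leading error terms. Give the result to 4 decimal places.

2.5207

First eliminate the h term (factor 2^1 = 2):
  B₁ = (2·2.812634 − 3.101236)/1 = 2.524032
  B₂ = (2·2.666895 − 2.812634)/1 = 2.521156
Then eliminate the h^3 term (factor 2^3 = 8):
  (8·2.521156 − 2.524032)/7 = 2.520745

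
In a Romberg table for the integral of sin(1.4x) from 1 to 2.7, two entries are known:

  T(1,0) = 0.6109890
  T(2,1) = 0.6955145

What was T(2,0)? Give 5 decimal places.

From T(2,1) = (4·T(2,0) − T(1,0))/3, solve for T(2,0):
4·T(2,0) = 3·0.6955145 + 0.6109890 = 2.6975325
T(2,0) = 0.6743831

0.67438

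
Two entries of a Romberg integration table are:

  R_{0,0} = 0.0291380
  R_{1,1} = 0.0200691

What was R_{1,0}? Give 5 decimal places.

0.02234

From R_{1,1} = (4·R_{1,0} − R_{0,0})/3, solve for R_{1,0}:
4·R_{1,0} = 3·0.0200691 + 0.0291380 = 0.0893453
R_{1,0} = 0.0223363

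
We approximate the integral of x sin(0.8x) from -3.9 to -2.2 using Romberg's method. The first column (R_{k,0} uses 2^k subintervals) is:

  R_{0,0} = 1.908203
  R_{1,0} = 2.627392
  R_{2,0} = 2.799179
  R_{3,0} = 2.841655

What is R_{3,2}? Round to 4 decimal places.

2.8558

Richardson extrapolation on the trapezoidal column (denominator 4−1=3):
R_{2,1} = (4·2.799179 − 2.627392) / 3 = 2.856441
R_{3,1} = (4·2.841655 − 2.799179) / 3 = 2.855814
R_{3,2} = (16·2.855814 − 2.856441) / 15 = 2.855772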